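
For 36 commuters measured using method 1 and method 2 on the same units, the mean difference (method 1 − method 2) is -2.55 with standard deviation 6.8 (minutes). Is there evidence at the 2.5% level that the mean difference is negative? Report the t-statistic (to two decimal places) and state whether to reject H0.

H0: μ_d = 0; H1: μ_d < 0 (paired t-test on the differences, left-tailed).
t = d̄/(s_d/√n) = -2.55/(6.8/√36) = -2.25
df = n − 1 = 35
p-value = P(T ≤ -2.25) ≈ 0.015
Since p ≈ 0.015 < α = 0.025, reject H0; the evidence is statistically significant.

t = -2.25; reject H0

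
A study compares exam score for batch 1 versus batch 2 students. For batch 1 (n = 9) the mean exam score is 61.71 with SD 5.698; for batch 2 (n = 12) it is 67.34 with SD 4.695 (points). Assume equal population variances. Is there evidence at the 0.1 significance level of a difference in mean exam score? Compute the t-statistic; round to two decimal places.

-2.48

Let group 1 = batch 1, group 2 = batch 2. H0: μ_1 = μ_2; H1: μ_1 ≠ μ_2 (two-sample pooled-variance t-test, two-sided).
s_p² = [(9−1)·5.698² + (12−1)·4.695²]/(9+12−2) = 26.4322
t = (61.71 − 67.34)/√[26.4322·(1/9 + 1/12)] = -2.48
df = n₁ + n₂ − 2 = 19
Two-sided p-value ≈ 0.0225
Since p ≈ 0.0225 < α = 0.1, reject H0; the evidence is statistically significant.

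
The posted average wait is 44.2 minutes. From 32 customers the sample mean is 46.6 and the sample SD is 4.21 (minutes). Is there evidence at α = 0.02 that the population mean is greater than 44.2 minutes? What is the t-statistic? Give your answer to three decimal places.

3.225

H0: μ = 44.2; H1: μ > 44.2 (one-sample t-test, right-tailed).
t = (x̄ − μ₀)/(s/√n) = (46.6 − 44.2)/(4.21/√32) = 3.225
df = n − 1 = 31
p-value = P(T ≥ 3.225) ≈ 0.001
Since p ≈ 0.001 < α = 0.02, reject H0; the data support H1.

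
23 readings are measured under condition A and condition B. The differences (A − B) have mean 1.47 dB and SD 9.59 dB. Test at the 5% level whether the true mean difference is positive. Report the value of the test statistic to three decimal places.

0.735

H0: μ_d = 0; H1: μ_d > 0 (paired t-test on the differences, right-tailed).
t = d̄/(s_d/√n) = 1.47/(9.59/√23) = 0.735
df = n − 1 = 22
p-value = P(T ≥ 0.735) ≈ 0.235
Since p ≈ 0.235 > α = 0.05, fail to reject H0; the data do not provide sufficient evidence against H0.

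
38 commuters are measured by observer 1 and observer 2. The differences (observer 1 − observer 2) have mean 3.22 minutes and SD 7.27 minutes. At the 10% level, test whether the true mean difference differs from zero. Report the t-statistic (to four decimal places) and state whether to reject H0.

H0: μ_d = 0; H1: μ_d ≠ 0 (paired t-test on the differences, two-sided).
t = d̄/(s_d/√n) = 3.22/(7.27/√38) = 2.7303
df = n − 1 = 37
Two-sided p-value ≈ 0.0096
Since p ≈ 0.0096 < α = 0.1, reject H0; the evidence is statistically significant.

t = 2.7303; reject H0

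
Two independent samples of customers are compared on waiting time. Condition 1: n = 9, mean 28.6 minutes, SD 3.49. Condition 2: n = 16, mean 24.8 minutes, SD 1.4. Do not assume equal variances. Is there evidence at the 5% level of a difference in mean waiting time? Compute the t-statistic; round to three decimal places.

Let group 1 = condition 1, group 2 = condition 2. H0: μ_1 = μ_2; H1: μ_1 ≠ μ_2 (Welch's two-sample t-test, two-sided).
t = (x̄_1 − x̄_2)/√(s_1²/n_1 + s_2²/n_2) = (28.6 − 24.8)/√(3.49²/9 + 1.4²/16) = 3.128
Welch–Satterthwaite df ≈ 9.47
Two-sided p-value ≈ 0.011
Since p ≈ 0.011 < α = 0.05, reject H0; the data support H1.

3.128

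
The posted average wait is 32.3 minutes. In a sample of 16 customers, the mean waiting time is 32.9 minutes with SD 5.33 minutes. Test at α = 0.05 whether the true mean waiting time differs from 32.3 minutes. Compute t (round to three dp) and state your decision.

t = 0.450; fail to reject H0

H0: μ = 32.3; H1: μ ≠ 32.3 (one-sample t-test, two-sided).
t = (x̄ − μ₀)/(s/√n) = (32.9 − 32.3)/(5.33/√16) = 0.450
df = n − 1 = 15
Two-sided p-value ≈ 0.659
Since p ≈ 0.659 > α = 0.05, fail to reject H0; the evidence is not statistically significant.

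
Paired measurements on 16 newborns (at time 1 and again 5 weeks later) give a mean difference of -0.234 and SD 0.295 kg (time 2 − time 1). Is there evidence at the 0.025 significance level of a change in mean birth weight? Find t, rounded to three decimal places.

H0: μ_d = 0; H1: μ_d ≠ 0 (paired t-test on the differences, two-sided).
t = d̄/(s_d/√n) = -0.234/(0.295/√16) = -3.173
df = n − 1 = 15
Two-sided p-value ≈ 0.0063
Since p ≈ 0.0063 < α = 0.025, reject H0; the evidence is statistically significant.

-3.173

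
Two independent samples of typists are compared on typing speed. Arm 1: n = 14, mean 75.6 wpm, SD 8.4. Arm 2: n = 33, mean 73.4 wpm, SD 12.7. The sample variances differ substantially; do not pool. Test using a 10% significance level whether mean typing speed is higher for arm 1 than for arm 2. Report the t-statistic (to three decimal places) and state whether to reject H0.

Let group 1 = arm 1, group 2 = arm 2. H0: μ_1 = μ_2; H1: μ_1 > μ_2 (Welch's two-sample t-test, right-tailed).
t = (x̄_1 − x̄_2)/√(s_1²/n_1 + s_2²/n_2) = (75.6 − 73.4)/√(8.4²/14 + 12.7²/33) = 0.698
Welch–Satterthwaite df ≈ 36.50
p-value = P(T ≥ 0.698) ≈ 0.2447
Since p ≈ 0.2447 > α = 0.1, fail to reject H0; the evidence is not statistically significant.

t = 0.698; fail to reject H0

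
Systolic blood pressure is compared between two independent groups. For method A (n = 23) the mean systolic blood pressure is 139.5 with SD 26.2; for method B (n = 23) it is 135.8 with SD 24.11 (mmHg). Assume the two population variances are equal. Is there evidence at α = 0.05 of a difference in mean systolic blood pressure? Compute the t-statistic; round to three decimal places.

0.498

Let group 1 = method A, group 2 = method B. H0: μ_1 = μ_2; H1: μ_1 ≠ μ_2 (two-sample pooled-variance t-test, two-sided).
s_p² = [(23−1)·26.2² + (23−1)·24.11²]/(23+23−2) = 633.866
t = (139.5 − 135.8)/√[633.866·(1/23 + 1/23)] = 0.498
df = n₁ + n₂ − 2 = 44
Two-sided p-value ≈ 0.6207
Since p ≈ 0.6207 > α = 0.05, fail to reject H0; the data do not provide sufficient evidence against H0.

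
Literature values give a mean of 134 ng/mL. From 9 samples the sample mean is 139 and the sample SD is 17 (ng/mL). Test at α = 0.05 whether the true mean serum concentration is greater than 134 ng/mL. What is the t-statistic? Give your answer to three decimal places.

0.882

H0: μ = 134; H1: μ > 134 (one-sample t-test, right-tailed).
t = (x̄ − μ₀)/(s/√n) = (139 − 134)/(17/√9) = 0.882
df = n − 1 = 8
p-value = P(T ≥ 0.882) ≈ 0.202
Since p ≈ 0.202 > α = 0.05, fail to reject H0; the data do not provide sufficient evidence against H0.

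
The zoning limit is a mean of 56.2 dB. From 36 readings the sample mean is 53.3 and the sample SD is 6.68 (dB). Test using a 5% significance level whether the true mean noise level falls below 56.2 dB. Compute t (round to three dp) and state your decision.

H0: μ = 56.2; H1: μ < 56.2 (one-sample t-test, left-tailed).
t = (x̄ − μ₀)/(s/√n) = (53.3 − 56.2)/(6.68/√36) = -2.605
df = n − 1 = 35
p-value = P(T ≤ -2.605) ≈ 0.007
Since p ≈ 0.007 < α = 0.05, reject H0; the evidence is statistically significant.

t = -2.605; reject H0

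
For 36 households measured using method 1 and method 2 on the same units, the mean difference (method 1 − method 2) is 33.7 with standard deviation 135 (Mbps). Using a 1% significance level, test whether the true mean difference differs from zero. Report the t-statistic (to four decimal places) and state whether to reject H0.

H0: μ_d = 0; H1: μ_d ≠ 0 (paired t-test on the differences, two-sided).
t = d̄/(s_d/√n) = 33.7/(135/√36) = 1.4978
df = n − 1 = 35
Two-sided p-value ≈ 0.1432
Since p ≈ 0.1432 > α = 0.01, fail to reject H0; the data do not provide sufficient evidence against H0.

t = 1.4978; fail to reject H0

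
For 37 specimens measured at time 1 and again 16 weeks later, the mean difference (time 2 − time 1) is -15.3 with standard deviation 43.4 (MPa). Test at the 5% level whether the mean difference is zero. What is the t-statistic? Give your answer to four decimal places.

-2.1444

H0: μ_d = 0; H1: μ_d ≠ 0 (paired t-test on the differences, two-sided).
t = d̄/(s_d/√n) = -15.3/(43.4/√37) = -2.1444
df = n − 1 = 36
Two-sided p-value ≈ 0.039
Since p ≈ 0.039 < α = 0.05, reject H0; the evidence is statistically significant.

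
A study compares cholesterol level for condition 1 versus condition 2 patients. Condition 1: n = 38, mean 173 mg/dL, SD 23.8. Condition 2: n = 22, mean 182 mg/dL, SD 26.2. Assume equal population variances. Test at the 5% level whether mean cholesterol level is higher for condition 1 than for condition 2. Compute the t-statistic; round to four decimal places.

Let group 1 = condition 1, group 2 = condition 2. H0: μ_1 = μ_2; H1: μ_1 > μ_2 (two-sample pooled-variance t-test, right-tailed).
s_p² = [(38−1)·23.8² + (22−1)·26.2²]/(38+22−2) = 609.888
t = (173 − 182)/√[609.888·(1/38 + 1/22)] = -1.3603
df = n₁ + n₂ − 2 = 58
p-value = P(T ≥ -1.3603) ≈ 0.911
Since p ≈ 0.911 > α = 0.05, fail to reject H0; the data do not provide sufficient evidence against H0.

-1.3603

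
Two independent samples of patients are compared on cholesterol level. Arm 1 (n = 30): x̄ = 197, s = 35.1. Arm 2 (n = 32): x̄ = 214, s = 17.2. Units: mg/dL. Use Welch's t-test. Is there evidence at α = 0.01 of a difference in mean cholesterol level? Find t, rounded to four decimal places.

-2.3967

Let group 1 = arm 1, group 2 = arm 2. H0: μ_1 = μ_2; H1: μ_1 ≠ μ_2 (Welch's two-sample t-test, two-sided).
t = (x̄_1 − x̄_2)/√(s_1²/n_1 + s_2²/n_2) = (197 − 214)/√(35.1²/30 + 17.2²/32) = -2.3967
Welch–Satterthwaite df ≈ 41.56
Two-sided p-value ≈ 0.0211
Since p ≈ 0.0211 > α = 0.01, fail to reject H0; the data do not provide sufficient evidence against H0.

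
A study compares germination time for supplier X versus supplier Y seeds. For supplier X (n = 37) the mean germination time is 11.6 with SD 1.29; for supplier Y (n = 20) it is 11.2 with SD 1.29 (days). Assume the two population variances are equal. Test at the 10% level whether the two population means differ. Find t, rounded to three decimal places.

Let group 1 = supplier X, group 2 = supplier Y. H0: μ_1 = μ_2; H1: μ_1 ≠ μ_2 (two-sample pooled-variance t-test, two-sided).
s_p² = [(37−1)·1.29² + (20−1)·1.29²]/(37+20−2) = 1.6641
t = (11.6 − 11.2)/√[1.6641·(1/37 + 1/20)] = 1.117
df = n₁ + n₂ − 2 = 55
Two-sided p-value ≈ 0.2687
Since p ≈ 0.2687 > α = 0.1, fail to reject H0; the evidence is not statistically significant.

1.117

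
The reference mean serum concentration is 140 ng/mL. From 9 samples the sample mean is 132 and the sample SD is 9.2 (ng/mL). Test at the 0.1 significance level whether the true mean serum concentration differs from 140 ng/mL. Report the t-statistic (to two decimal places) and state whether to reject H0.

H0: μ = 140; H1: μ ≠ 140 (one-sample t-test, two-sided).
t = (x̄ − μ₀)/(s/√n) = (132 − 140)/(9.2/√9) = -2.61
df = n − 1 = 8
Two-sided p-value ≈ 0.0312
Since p ≈ 0.0312 < α = 0.1, reject H0; the data support H1.

t = -2.61; reject H0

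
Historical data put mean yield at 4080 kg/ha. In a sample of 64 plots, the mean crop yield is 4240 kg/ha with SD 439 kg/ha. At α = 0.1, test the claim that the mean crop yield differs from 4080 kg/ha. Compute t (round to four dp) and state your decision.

H0: μ = 4080; H1: μ ≠ 4080 (one-sample t-test, two-sided).
t = (x̄ − μ₀)/(s/√n) = (4240 − 4080)/(439/√64) = 2.9157
df = n − 1 = 63
Two-sided p-value ≈ 0.0049
Since p ≈ 0.0049 < α = 0.1, reject H0; the evidence is statistically significant.

t = 2.9157; reject H0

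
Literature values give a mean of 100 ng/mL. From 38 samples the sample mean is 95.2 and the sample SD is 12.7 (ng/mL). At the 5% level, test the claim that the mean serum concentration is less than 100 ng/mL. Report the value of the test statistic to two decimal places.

H0: μ = 100; H1: μ < 100 (one-sample t-test, left-tailed).
t = (x̄ − μ₀)/(s/√n) = (95.2 − 100)/(12.7/√38) = -2.33
df = n − 1 = 37
p-value = P(T ≤ -2.33) ≈ 0.013
Since p ≈ 0.013 < α = 0.05, reject H0; the data support H1.

-2.33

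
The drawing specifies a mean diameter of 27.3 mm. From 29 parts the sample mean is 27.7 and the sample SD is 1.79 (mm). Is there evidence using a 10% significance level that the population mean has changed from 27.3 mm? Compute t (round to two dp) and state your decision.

H0: μ = 27.3; H1: μ ≠ 27.3 (one-sample t-test, two-sided).
t = (x̄ − μ₀)/(s/√n) = (27.7 − 27.3)/(1.79/√29) = 1.20
df = n − 1 = 28
Two-sided p-value ≈ 0.2389
Since p ≈ 0.2389 > α = 0.1, fail to reject H0; the evidence is not statistically significant.

t = 1.20; fail to reject H0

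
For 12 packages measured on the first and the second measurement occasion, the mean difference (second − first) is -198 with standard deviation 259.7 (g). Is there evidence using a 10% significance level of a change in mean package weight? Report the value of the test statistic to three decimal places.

-2.641

H0: μ_d = 0; H1: μ_d ≠ 0 (paired t-test on the differences, two-sided).
t = d̄/(s_d/√n) = -198/(259.7/√12) = -2.641
df = n − 1 = 11
Two-sided p-value ≈ 0.0229
Since p ≈ 0.0229 < α = 0.1, reject H0; the data support H1.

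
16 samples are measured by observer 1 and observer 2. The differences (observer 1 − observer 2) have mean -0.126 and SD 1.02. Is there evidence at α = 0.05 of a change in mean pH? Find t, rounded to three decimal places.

H0: μ_d = 0; H1: μ_d ≠ 0 (paired t-test on the differences, two-sided).
t = d̄/(s_d/√n) = -0.126/(1.02/√16) = -0.494
df = n − 1 = 15
Two-sided p-value ≈ 0.628
Since p ≈ 0.628 > α = 0.05, fail to reject H0; the evidence is not statistically significant.

-0.494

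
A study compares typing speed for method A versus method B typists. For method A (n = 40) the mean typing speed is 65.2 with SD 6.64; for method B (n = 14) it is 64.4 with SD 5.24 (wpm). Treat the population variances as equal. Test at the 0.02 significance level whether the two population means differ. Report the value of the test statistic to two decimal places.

0.41

Let group 1 = method A, group 2 = method B. H0: μ_1 = μ_2; H1: μ_1 ≠ μ_2 (two-sample pooled-variance t-test, two-sided).
s_p² = [(40−1)·6.64² + (14−1)·5.24²]/(40+14−2) = 39.9316
t = (65.2 − 64.4)/√[39.9316·(1/40 + 1/14)] = 0.41
df = n₁ + n₂ − 2 = 52
Two-sided p-value ≈ 0.685
Since p ≈ 0.685 > α = 0.02, fail to reject H0; the evidence is not statistically significant.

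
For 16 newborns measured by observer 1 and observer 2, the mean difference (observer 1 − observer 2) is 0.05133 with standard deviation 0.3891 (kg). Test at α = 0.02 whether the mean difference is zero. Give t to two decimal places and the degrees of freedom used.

t = 0.53, df = 15

H0: μ_d = 0; H1: μ_d ≠ 0 (paired t-test on the differences, two-sided).
t = d̄/(s_d/√n) = 0.05133/(0.3891/√16) = 0.53
df = n − 1 = 15
Two-sided p-value ≈ 0.605
Since p ≈ 0.605 > α = 0.02, fail to reject H0; the evidence is not statistically significant.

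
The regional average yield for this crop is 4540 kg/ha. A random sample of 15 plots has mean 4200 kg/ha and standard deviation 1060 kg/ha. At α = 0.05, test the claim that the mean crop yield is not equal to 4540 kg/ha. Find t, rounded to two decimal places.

-1.24

H0: μ = 4540; H1: μ ≠ 4540 (one-sample t-test, two-sided).
t = (x̄ − μ₀)/(s/√n) = (4200 − 4540)/(1060/√15) = -1.24
df = n − 1 = 14
Two-sided p-value ≈ 0.235
Since p ≈ 0.235 > α = 0.05, fail to reject H0; the evidence is not statistically significant.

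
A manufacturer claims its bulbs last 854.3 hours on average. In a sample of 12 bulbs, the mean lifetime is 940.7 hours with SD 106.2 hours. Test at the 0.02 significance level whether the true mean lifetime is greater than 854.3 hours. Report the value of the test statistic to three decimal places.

2.818

H0: μ = 854.3; H1: μ > 854.3 (one-sample t-test, right-tailed).
t = (x̄ − μ₀)/(s/√n) = (940.7 − 854.3)/(106.2/√12) = 2.818
df = n − 1 = 11
p-value = P(T ≥ 2.818) ≈ 0.008
Since p ≈ 0.008 < α = 0.02, reject H0; the data support H1.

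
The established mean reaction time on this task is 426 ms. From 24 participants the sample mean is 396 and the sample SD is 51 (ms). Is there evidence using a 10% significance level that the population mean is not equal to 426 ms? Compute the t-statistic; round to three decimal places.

H0: μ = 426; H1: μ ≠ 426 (one-sample t-test, two-sided).
t = (x̄ − μ₀)/(s/√n) = (396 − 426)/(51/√24) = -2.882
df = n − 1 = 23
Two-sided p-value ≈ 0.0084
Since p ≈ 0.0084 < α = 0.1, reject H0; the evidence is statistically significant.

-2.882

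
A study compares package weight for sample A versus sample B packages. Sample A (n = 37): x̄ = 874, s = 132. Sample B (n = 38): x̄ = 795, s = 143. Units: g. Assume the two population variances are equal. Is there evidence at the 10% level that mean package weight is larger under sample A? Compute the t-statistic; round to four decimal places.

Let group 1 = sample A, group 2 = sample B. H0: μ_1 = μ_2; H1: μ_1 > μ_2 (two-sample pooled-variance t-test, right-tailed).
s_p² = [(37−1)·132² + (38−1)·143²]/(37+38−2) = 18957.2
t = (874 − 795)/√[18957.2·(1/37 + 1/38)] = 2.4843
df = n₁ + n₂ − 2 = 73
p-value = P(T ≥ 2.4843) ≈ 0.0076
Since p ≈ 0.0076 < α = 0.1, reject H0; the evidence is statistically significant.

2.4843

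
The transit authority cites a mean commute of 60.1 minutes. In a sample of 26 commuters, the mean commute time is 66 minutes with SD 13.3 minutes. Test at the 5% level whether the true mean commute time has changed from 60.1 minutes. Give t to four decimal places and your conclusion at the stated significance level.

H0: μ = 60.1; H1: μ ≠ 60.1 (one-sample t-test, two-sided).
t = (x̄ − μ₀)/(s/√n) = (66 − 60.1)/(13.3/√26) = 2.2620
df = n − 1 = 25
Two-sided p-value ≈ 0.033
Since p ≈ 0.033 < α = 0.05, reject H0; the data support H1.

t = 2.2620; reject H0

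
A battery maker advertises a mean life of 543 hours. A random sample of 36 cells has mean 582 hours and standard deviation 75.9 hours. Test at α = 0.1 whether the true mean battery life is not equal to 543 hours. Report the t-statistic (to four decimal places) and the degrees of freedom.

t = 3.0830, df = 35

H0: μ = 543; H1: μ ≠ 543 (one-sample t-test, two-sided).
t = (x̄ − μ₀)/(s/√n) = (582 − 543)/(75.9/√36) = 3.0830
df = n − 1 = 35
Two-sided p-value ≈ 0.0040
Since p ≈ 0.0040 < α = 0.1, reject H0; the evidence is statistically significant.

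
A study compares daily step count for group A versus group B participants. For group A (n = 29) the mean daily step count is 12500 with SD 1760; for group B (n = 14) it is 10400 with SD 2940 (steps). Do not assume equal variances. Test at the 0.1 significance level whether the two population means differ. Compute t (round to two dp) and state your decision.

t = 2.47; reject H0

Let group 1 = group A, group 2 = group B. H0: μ_1 = μ_2; H1: μ_1 ≠ μ_2 (Welch's two-sample t-test, two-sided).
t = (x̄_1 − x̄_2)/√(s_1²/n_1 + s_2²/n_2) = (12500 − 10400)/√(1760²/29 + 2940²/14) = 2.47
Welch–Satterthwaite df ≈ 17.64
Two-sided p-value ≈ 0.024
Since p ≈ 0.024 < α = 0.1, reject H0; the evidence is statistically significant.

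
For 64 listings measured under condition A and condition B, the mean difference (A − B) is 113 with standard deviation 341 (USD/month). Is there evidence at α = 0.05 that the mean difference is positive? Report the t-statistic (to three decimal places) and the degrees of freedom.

H0: μ_d = 0; H1: μ_d > 0 (paired t-test on the differences, right-tailed).
t = d̄/(s_d/√n) = 113/(341/√64) = 2.651
df = n − 1 = 63
p-value = P(T ≥ 2.651) ≈ 0.0051
Since p ≈ 0.0051 < α = 0.05, reject H0; the data support H1.

t = 2.651, df = 63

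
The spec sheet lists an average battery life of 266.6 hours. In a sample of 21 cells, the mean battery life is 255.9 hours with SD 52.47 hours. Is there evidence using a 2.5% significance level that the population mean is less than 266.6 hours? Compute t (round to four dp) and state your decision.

H0: μ = 266.6; H1: μ < 266.6 (one-sample t-test, left-tailed).
t = (x̄ − μ₀)/(s/√n) = (255.9 − 266.6)/(52.47/√21) = -0.9345
df = n − 1 = 20
p-value = P(T ≤ -0.9345) ≈ 0.181
Since p ≈ 0.181 > α = 0.025, fail to reject H0; the evidence is not statistically significant.

t = -0.9345; fail to reject H0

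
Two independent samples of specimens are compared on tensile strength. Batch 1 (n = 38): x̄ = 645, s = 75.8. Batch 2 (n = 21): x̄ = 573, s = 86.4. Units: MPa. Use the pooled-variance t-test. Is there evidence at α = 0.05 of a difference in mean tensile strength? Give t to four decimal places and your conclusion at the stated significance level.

Let group 1 = batch 1, group 2 = batch 2. H0: μ_1 = μ_2; H1: μ_1 ≠ μ_2 (two-sample pooled-variance t-test, two-sided).
s_p² = [(38−1)·75.8² + (21−1)·86.4²]/(38+21−2) = 6348.91
t = (645 − 573)/√[6348.91·(1/38 + 1/21)] = 3.3232
df = n₁ + n₂ − 2 = 57
Two-sided p-value ≈ 0.0016
Since p ≈ 0.0016 < α = 0.05, reject H0; the evidence is statistically significant.

t = 3.3232; reject H0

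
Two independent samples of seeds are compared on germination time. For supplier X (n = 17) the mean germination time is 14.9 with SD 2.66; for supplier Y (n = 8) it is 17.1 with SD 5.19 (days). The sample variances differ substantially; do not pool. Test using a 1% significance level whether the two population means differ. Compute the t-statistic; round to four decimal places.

-1.1311

Let group 1 = supplier X, group 2 = supplier Y. H0: μ_1 = μ_2; H1: μ_1 ≠ μ_2 (Welch's two-sample t-test, two-sided).
t = (x̄_1 − x̄_2)/√(s_1²/n_1 + s_2²/n_2) = (14.9 − 17.1)/√(2.66²/17 + 5.19²/8) = -1.1311
Welch–Satterthwaite df ≈ 8.78
Two-sided p-value ≈ 0.288
Since p ≈ 0.288 > α = 0.01, fail to reject H0; the data do not provide sufficient evidence against H0.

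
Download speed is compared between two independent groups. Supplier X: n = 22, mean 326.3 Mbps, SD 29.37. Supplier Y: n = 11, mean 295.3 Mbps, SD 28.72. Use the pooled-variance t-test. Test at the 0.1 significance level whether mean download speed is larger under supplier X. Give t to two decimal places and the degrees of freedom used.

t = 2.88, df = 31

Let group 1 = supplier X, group 2 = supplier Y. H0: μ_1 = μ_2; H1: μ_1 > μ_2 (two-sample pooled-variance t-test, right-tailed).
s_p² = [(22−1)·29.37² + (11−1)·28.72²]/(22+11−2) = 850.417
t = (326.3 − 295.3)/√[850.417·(1/22 + 1/11)] = 2.88
df = n₁ + n₂ − 2 = 31
p-value = P(T ≥ 2.88) ≈ 0.004
Since p ≈ 0.004 < α = 0.1, reject H0; the data support H1.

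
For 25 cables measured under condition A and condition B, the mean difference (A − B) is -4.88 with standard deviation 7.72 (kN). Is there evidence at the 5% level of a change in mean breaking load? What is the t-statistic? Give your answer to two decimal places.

-3.16

H0: μ_d = 0; H1: μ_d ≠ 0 (paired t-test on the differences, two-sided).
t = d̄/(s_d/√n) = -4.88/(7.72/√25) = -3.16
df = n − 1 = 24
Two-sided p-value ≈ 0.0042
Since p ≈ 0.0042 < α = 0.05, reject H0; the evidence is statistically significant.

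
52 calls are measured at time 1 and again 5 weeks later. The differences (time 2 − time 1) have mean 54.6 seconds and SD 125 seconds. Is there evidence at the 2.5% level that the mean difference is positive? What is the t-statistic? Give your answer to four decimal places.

3.1498

H0: μ_d = 0; H1: μ_d > 0 (paired t-test on the differences, right-tailed).
t = d̄/(s_d/√n) = 54.6/(125/√52) = 3.1498
df = n − 1 = 51
p-value = P(T ≥ 3.1498) ≈ 0.001
Since p ≈ 0.001 < α = 0.025, reject H0; the evidence is statistically significant.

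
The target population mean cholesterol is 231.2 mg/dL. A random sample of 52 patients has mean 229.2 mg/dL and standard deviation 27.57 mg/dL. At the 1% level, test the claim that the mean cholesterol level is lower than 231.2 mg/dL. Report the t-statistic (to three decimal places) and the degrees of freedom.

H0: μ = 231.2; H1: μ < 231.2 (one-sample t-test, left-tailed).
t = (x̄ − μ₀)/(s/√n) = (229.2 − 231.2)/(27.57/√52) = -0.523
df = n − 1 = 51
p-value = P(T ≤ -0.523) ≈ 0.302
Since p ≈ 0.302 > α = 0.01, fail to reject H0; the evidence is not statistically significant.

t = -0.523, df = 51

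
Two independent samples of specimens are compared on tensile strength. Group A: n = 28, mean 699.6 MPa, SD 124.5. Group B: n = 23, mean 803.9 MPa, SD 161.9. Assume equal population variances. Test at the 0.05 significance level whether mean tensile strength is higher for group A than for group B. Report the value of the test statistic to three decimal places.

-2.601

Let group 1 = group A, group 2 = group B. H0: μ_1 = μ_2; H1: μ_1 > μ_2 (two-sample pooled-variance t-test, right-tailed).
s_p² = [(28−1)·124.5² + (23−1)·161.9²]/(28+23−2) = 20309.4
t = (699.6 − 803.9)/√[20309.4·(1/28 + 1/23)] = -2.601
df = n₁ + n₂ − 2 = 49
p-value = P(T ≥ -2.601) ≈ 0.9939
Since p ≈ 0.9939 > α = 0.05, fail to reject H0; the evidence is not statistically significant.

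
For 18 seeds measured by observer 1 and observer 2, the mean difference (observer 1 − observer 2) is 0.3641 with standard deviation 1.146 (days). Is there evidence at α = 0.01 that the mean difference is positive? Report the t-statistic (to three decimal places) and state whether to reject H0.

H0: μ_d = 0; H1: μ_d > 0 (paired t-test on the differences, right-tailed).
t = d̄/(s_d/√n) = 0.3641/(1.146/√18) = 1.348
df = n − 1 = 17
p-value = P(T ≥ 1.348) ≈ 0.098
Since p ≈ 0.098 > α = 0.01, fail to reject H0; the evidence is not statistically significant.

t = 1.348; fail to reject H0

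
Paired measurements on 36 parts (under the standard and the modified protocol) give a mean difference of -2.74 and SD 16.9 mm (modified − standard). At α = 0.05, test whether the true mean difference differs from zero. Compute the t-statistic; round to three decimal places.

H0: μ_d = 0; H1: μ_d ≠ 0 (paired t-test on the differences, two-sided).
t = d̄/(s_d/√n) = -2.74/(16.9/√36) = -0.973
df = n − 1 = 35
Two-sided p-value ≈ 0.337
Since p ≈ 0.337 > α = 0.05, fail to reject H0; the data do not provide sufficient evidence against H0.

-0.973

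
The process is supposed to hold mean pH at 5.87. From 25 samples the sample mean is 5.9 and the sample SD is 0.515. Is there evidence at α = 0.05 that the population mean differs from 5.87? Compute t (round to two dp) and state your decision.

H0: μ = 5.87; H1: μ ≠ 5.87 (one-sample t-test, two-sided).
t = (x̄ − μ₀)/(s/√n) = (5.9 − 5.87)/(0.515/√25) = 0.29
df = n − 1 = 24
Two-sided p-value ≈ 0.7734
Since p ≈ 0.7734 > α = 0.05, fail to reject H0; the evidence is not statistically significant.

t = 0.29; fail to reject H0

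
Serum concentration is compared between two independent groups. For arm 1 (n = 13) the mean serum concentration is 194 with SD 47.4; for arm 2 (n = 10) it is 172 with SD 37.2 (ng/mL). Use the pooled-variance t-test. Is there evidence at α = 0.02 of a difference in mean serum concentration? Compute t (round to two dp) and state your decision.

Let group 1 = arm 1, group 2 = arm 2. H0: μ_1 = μ_2; H1: μ_1 ≠ μ_2 (two-sample pooled-variance t-test, two-sided).
s_p² = [(13−1)·47.4² + (10−1)·37.2²]/(13+10−2) = 1876.94
t = (194 − 172)/√[1876.94·(1/13 + 1/10)] = 1.21
df = n₁ + n₂ − 2 = 21
Two-sided p-value ≈ 0.2407
Since p ≈ 0.2407 > α = 0.02, fail to reject H0; the data do not provide sufficient evidence against H0.

t = 1.21; fail to reject H0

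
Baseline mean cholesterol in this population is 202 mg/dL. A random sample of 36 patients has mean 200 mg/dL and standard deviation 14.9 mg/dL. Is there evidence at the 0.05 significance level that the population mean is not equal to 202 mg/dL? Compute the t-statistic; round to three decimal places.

H0: μ = 202; H1: μ ≠ 202 (one-sample t-test, two-sided).
t = (x̄ − μ₀)/(s/√n) = (200 − 202)/(14.9/√36) = -0.805
df = n − 1 = 35
Two-sided p-value ≈ 0.426
Since p ≈ 0.426 > α = 0.05, fail to reject H0; the data do not provide sufficient evidence against H0.

-0.805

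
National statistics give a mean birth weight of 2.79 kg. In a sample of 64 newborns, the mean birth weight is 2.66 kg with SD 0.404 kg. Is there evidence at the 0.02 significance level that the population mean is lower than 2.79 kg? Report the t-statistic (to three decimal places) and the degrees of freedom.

t = -2.574, df = 63

H0: μ = 2.79; H1: μ < 2.79 (one-sample t-test, left-tailed).
t = (x̄ − μ₀)/(s/√n) = (2.66 − 2.79)/(0.404/√64) = -2.574
df = n − 1 = 63
p-value = P(T ≤ -2.574) ≈ 0.0062
Since p ≈ 0.0062 < α = 0.02, reject H0; the evidence is statistically significant.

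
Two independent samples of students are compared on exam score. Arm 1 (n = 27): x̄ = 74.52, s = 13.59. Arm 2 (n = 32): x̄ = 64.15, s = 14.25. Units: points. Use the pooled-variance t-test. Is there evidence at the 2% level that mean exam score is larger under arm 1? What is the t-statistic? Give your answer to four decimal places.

Let group 1 = arm 1, group 2 = arm 2. H0: μ_1 = μ_2; H1: μ_1 > μ_2 (two-sample pooled-variance t-test, right-tailed).
s_p² = [(27−1)·13.59² + (32−1)·14.25²]/(27+32−2) = 194.681
t = (74.52 − 64.15)/√[194.681·(1/27 + 1/32)] = 2.8441
df = n₁ + n₂ − 2 = 57
p-value = P(T ≥ 2.8441) ≈ 0.003
Since p ≈ 0.003 < α = 0.02, reject H0; the data support H1.

2.8441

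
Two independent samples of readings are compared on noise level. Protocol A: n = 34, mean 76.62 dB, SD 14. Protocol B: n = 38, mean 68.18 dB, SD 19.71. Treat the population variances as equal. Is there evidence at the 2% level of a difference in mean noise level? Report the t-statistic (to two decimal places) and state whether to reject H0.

t = 2.07; fail to reject H0

Let group 1 = protocol A, group 2 = protocol B. H0: μ_1 = μ_2; H1: μ_1 ≠ μ_2 (two-sample pooled-variance t-test, two-sided).
s_p² = [(34−1)·14² + (38−1)·19.71²]/(34+38−2) = 297.742
t = (76.62 − 68.18)/√[297.742·(1/34 + 1/38)] = 2.07
df = n₁ + n₂ − 2 = 70
Two-sided p-value ≈ 0.0420
Since p ≈ 0.0420 > α = 0.02, fail to reject H0; the data do not provide sufficient evidence against H0.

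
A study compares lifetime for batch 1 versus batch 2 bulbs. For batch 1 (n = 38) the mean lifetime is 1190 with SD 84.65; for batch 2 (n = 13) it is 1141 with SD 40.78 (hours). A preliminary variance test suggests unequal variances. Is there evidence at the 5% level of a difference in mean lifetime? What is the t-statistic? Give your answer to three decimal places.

2.754

Let group 1 = batch 1, group 2 = batch 2. H0: μ_1 = μ_2; H1: μ_1 ≠ μ_2 (Welch's two-sample t-test, two-sided).
t = (x̄_1 − x̄_2)/√(s_1²/n_1 + s_2²/n_2) = (1190 − 1141)/√(84.65²/38 + 40.78²/13) = 2.754
Welch–Satterthwaite df ≈ 43.09
Two-sided p-value ≈ 0.0086
Since p ≈ 0.0086 < α = 0.05, reject H0; the data support H1.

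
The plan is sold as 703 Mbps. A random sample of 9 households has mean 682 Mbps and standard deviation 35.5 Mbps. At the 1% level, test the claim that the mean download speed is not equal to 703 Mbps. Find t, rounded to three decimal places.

H0: μ = 703; H1: μ ≠ 703 (one-sample t-test, two-sided).
t = (x̄ − μ₀)/(s/√n) = (682 − 703)/(35.5/√9) = -1.775
df = n − 1 = 8
Two-sided p-value ≈ 0.1139
Since p ≈ 0.1139 > α = 0.01, fail to reject H0; the data do not provide sufficient evidence against H0.

-1.775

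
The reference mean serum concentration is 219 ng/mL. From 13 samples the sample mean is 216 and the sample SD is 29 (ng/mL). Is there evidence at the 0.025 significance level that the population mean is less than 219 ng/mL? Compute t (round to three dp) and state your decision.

H0: μ = 219; H1: μ < 219 (one-sample t-test, left-tailed).
t = (x̄ − μ₀)/(s/√n) = (216 − 219)/(29/√13) = -0.373
df = n − 1 = 12
p-value = P(T ≤ -0.373) ≈ 0.3578
Since p ≈ 0.3578 > α = 0.025, fail to reject H0; the evidence is not statistically significant.

t = -0.373; fail to reject H0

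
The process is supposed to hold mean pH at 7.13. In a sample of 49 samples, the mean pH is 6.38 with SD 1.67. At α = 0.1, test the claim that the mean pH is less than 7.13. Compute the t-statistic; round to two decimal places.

-3.14

H0: μ = 7.13; H1: μ < 7.13 (one-sample t-test, left-tailed).
t = (x̄ − μ₀)/(s/√n) = (6.38 − 7.13)/(1.67/√49) = -3.14
df = n − 1 = 48
p-value = P(T ≤ -3.14) ≈ 0.0014
Since p ≈ 0.0014 < α = 0.1, reject H0; the evidence is statistically significant.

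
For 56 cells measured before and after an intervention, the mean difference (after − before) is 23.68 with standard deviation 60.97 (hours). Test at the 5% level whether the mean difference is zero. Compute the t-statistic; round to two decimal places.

H0: μ_d = 0; H1: μ_d ≠ 0 (paired t-test on the differences, two-sided).
t = d̄/(s_d/√n) = 23.68/(60.97/√56) = 2.91
df = n − 1 = 55
Two-sided p-value ≈ 0.0053
Since p ≈ 0.0053 < α = 0.05, reject H0; the data support H1.

2.91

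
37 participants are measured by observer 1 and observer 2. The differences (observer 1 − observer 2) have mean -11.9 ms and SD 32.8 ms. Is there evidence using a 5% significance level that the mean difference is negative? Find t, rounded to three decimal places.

H0: μ_d = 0; H1: μ_d < 0 (paired t-test on the differences, left-tailed).
t = d̄/(s_d/√n) = -11.9/(32.8/√37) = -2.207
df = n − 1 = 36
p-value = P(T ≤ -2.207) ≈ 0.017
Since p ≈ 0.017 < α = 0.05, reject H0; the evidence is statistically significant.

-2.207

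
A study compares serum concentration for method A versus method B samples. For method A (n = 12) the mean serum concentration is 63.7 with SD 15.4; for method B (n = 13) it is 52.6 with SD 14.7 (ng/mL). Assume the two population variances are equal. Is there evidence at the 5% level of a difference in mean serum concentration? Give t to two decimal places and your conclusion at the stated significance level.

t = 1.84; fail to reject H0

Let group 1 = method A, group 2 = method B. H0: μ_1 = μ_2; H1: μ_1 ≠ μ_2 (two-sample pooled-variance t-test, two-sided).
s_p² = [(12−1)·15.4² + (13−1)·14.7²]/(12+13−2) = 226.167
t = (63.7 − 52.6)/√[226.167·(1/12 + 1/13)] = 1.84
df = n₁ + n₂ − 2 = 23
Two-sided p-value ≈ 0.078
Since p ≈ 0.078 > α = 0.05, fail to reject H0; the evidence is not statistically significant.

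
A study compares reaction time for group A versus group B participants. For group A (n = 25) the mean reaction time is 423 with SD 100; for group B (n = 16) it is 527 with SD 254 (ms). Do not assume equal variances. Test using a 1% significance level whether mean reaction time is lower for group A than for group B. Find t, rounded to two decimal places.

-1.56

Let group 1 = group A, group 2 = group B. H0: μ_1 = μ_2; H1: μ_1 < μ_2 (Welch's two-sample t-test, left-tailed).
t = (x̄_1 − x̄_2)/√(s_1²/n_1 + s_2²/n_2) = (423 − 527)/√(100²/25 + 254²/16) = -1.56
Welch–Satterthwaite df ≈ 18.01
p-value = P(T ≤ -1.56) ≈ 0.0678
Since p ≈ 0.0678 > α = 0.01, fail to reject H0; the data do not provide sufficient evidence against H0.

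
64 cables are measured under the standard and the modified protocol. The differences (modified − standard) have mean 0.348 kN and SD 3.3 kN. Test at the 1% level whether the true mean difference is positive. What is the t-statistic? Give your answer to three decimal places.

H0: μ_d = 0; H1: μ_d > 0 (paired t-test on the differences, right-tailed).
t = d̄/(s_d/√n) = 0.348/(3.3/√64) = 0.844
df = n − 1 = 63
p-value = P(T ≥ 0.844) ≈ 0.201
Since p ≈ 0.201 > α = 0.01, fail to reject H0; the data do not provide sufficient evidence against H0.

0.844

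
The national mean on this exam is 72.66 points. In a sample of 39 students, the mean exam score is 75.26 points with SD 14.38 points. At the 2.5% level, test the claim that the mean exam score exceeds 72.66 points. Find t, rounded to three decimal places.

1.129

H0: μ = 72.66; H1: μ > 72.66 (one-sample t-test, right-tailed).
t = (x̄ − μ₀)/(s/√n) = (75.26 − 72.66)/(14.38/√39) = 1.129
df = n − 1 = 38
p-value = P(T ≥ 1.129) ≈ 0.1330
Since p ≈ 0.1330 > α = 0.025, fail to reject H0; the data do not provide sufficient evidence against H0.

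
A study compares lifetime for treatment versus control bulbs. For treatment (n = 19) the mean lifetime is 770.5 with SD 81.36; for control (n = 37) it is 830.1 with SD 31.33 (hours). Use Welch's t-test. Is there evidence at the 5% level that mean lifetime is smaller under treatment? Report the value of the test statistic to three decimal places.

-3.078

Let group 1 = treatment, group 2 = control. H0: μ_1 = μ_2; H1: μ_1 < μ_2 (Welch's two-sample t-test, left-tailed).
t = (x̄_1 − x̄_2)/√(s_1²/n_1 + s_2²/n_2) = (770.5 − 830.1)/√(81.36²/19 + 31.33²/37) = -3.078
Welch–Satterthwaite df ≈ 20.79
p-value = P(T ≤ -3.078) ≈ 0.0029
Since p ≈ 0.0029 < α = 0.05, reject H0; the evidence is statistically significant.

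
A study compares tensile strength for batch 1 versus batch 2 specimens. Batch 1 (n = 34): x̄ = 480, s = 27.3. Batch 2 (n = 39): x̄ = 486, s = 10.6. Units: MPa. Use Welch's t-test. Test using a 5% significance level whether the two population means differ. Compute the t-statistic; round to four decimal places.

Let group 1 = batch 1, group 2 = batch 2. H0: μ_1 = μ_2; H1: μ_1 ≠ μ_2 (Welch's two-sample t-test, two-sided).
t = (x̄_1 − x̄_2)/√(s_1²/n_1 + s_2²/n_2) = (480 − 486)/√(27.3²/34 + 10.6²/39) = -1.2048
Welch–Satterthwaite df ≈ 41.62
Two-sided p-value ≈ 0.235
Since p ≈ 0.235 > α = 0.05, fail to reject H0; the data do not provide sufficient evidence against H0.

-1.2048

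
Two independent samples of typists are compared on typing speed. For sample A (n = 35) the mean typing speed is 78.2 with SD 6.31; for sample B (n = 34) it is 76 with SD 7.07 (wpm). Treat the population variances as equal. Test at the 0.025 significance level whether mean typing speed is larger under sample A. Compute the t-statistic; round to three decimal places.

Let group 1 = sample A, group 2 = sample B. H0: μ_1 = μ_2; H1: μ_1 > μ_2 (two-sample pooled-variance t-test, right-tailed).
s_p² = [(35−1)·6.31² + (34−1)·7.07²]/(35+34−2) = 44.8246
t = (78.2 − 76)/√[44.8246·(1/35 + 1/34)] = 1.365
df = n₁ + n₂ − 2 = 67
p-value = P(T ≥ 1.365) ≈ 0.0885
Since p ≈ 0.0885 > α = 0.025, fail to reject H0; the evidence is not statistically significant.

1.365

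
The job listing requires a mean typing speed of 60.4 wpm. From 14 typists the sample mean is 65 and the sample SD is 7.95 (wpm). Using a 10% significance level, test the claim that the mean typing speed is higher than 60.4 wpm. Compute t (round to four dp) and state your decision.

t = 2.1650; reject H0

H0: μ = 60.4; H1: μ > 60.4 (one-sample t-test, right-tailed).
t = (x̄ − μ₀)/(s/√n) = (65 − 60.4)/(7.95/√14) = 2.1650
df = n − 1 = 13
p-value = P(T ≥ 2.1650) ≈ 0.0248
Since p ≈ 0.0248 < α = 0.1, reject H0; the evidence is statistically significant.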